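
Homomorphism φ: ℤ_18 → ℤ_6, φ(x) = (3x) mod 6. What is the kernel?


Kernel = preimage of identity
ker(φ) = {x ∈ ℤ_18 : 3x ≡ 0 (mod 6)}. Since 6 | 18, φ is well-defined. The kernel is the cyclic subgroup ⟨2⟩ of ℤ_18 (order 9), i.e. {0, 2, 4, 6, 8, 10, 12, 14, 16}

ker(φ) = {0, 2, 4, 6, 8, 10, 12, 14, 16}


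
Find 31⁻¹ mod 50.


Use the extended Euclidean algorithm to write 1 = 31·s + 50·t; then s mod 50 is the inverse.
Euclidean algorithm:
  31 = 0·50 + 31
  50 = 1·31 + 19
  31 = 1·19 + 12
  19 = 1·12 + 7
  12 = 1·7 + 5
  7 = 1·5 + 2
  5 = 2·2 + 1
  2 = 2·1 + 0
gcd(31,50) = 1
Back-substitution gives: 31·(21) + 50·(-13) = 1
So 31⁻¹ ≡ 21 ≡ 21 (mod 50)
Check: 31 × 21 = 651 ≡ 1 (mod 50) ✓

31⁻¹ ≡ 21 (mod 50)


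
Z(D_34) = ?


Z(G) = {g ∈ G | gx = xg for all x ∈ G}
For even n, Z(D_n) = {e, r^(n/2)}: the 180° rotation r^17 commutes with every reflection and rotation

Z(D_34) = {e, r^17}


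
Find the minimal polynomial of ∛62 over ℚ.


∛62 satisfies x³ - 62 = 0, irreducible over ℚ (no rational root; 62 is not a perfect cube)

Minimal polynomial: x³ - 62


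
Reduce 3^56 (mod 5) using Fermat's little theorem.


Fermat's little theorem: if p is prime and gcd(a,p)=1, then a^(p-1) ≡ 1 (mod p)
p = 5 is prime, gcd(3,5) = 1
Reduce exponent: 56 mod 4 = 0
So 3^56 ≡ 3^0 (mod 5)
3^0 = 1

3^56 ≡ 1 (mod 5)


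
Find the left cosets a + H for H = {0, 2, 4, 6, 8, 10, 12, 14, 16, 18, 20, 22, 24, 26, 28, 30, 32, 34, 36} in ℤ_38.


H = {0, 2, 4, 6, 8, 10, 12, 14, 16, 18, 20, 22, 24, 26, 28, 30, 32, 34, 36}, |H| = 19
Number of cosets = |G|/|H| = 38/19 = 2
0 + H = {0, 2, 4, 6, 8, 10, 12, 14, 16, 18, 20, 22, 24, 26, 28, 30, 32, 34, 36}
1 + H = {1, 3, 5, 7, 9, 11, 13, 15, 17, 19, 21, 23, 25, 27, 29, 31, 33, 35, 37}

Cosets: 0+H={0,2,4,6,8,10,12,14,16,18,20,22,24,26,28,30,32,34,36}; 1+H={1,3,5,7,9,11,13,15,17,19,21,23,25,27,29,31,33,35,37}


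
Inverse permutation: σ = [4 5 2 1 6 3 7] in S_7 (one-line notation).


To find σ⁻¹, swap domain and range:
σ(1) = 4 → σ⁻¹(4) = 1
σ(2) = 5 → σ⁻¹(5) = 2
σ(3) = 2 → σ⁻¹(2) = 3
σ(4) = 1 → σ⁻¹(1) = 4
σ(5) = 6 → σ⁻¹(6) = 5
σ(6) = 3 → σ⁻¹(3) = 6
σ(7) = 7 → σ⁻¹(7) = 7

σ⁻¹ = [4 3 6 1 2 5 7]


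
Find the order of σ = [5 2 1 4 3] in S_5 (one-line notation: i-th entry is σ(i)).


Cycle decomposition: (1 5 3)
Cycle lengths: 3
Order = lcm(3) = 3

ord(σ) = 3


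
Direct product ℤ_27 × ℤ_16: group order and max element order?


|ℤ_27 × ℤ_16| = 27 × 16 = 432
Max element order = lcm(27,16) = 432
Cyclic? Yes (gcd=1)

|ℤ_27×ℤ_16| = 432, max element order = 432


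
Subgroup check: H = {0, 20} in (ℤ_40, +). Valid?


Subgroup test for H = {0, 20} in (ℤ_40, +):
(1) 0 ∈ H? Yes
(2) Closure: for all a,b ∈ H, (a+b) mod 40 ∈ H? Yes
(3) Inverses: for all a ∈ H, -a mod 40 ∈ H? Yes

Yes, H is a subgroup of ℤ_40


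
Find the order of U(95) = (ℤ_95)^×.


U(n) is the group of units mod n; |U(n)| = φ(n)
|U(95)| = φ(95) = 72

|U(95) = (ℤ_95)^×| = 72


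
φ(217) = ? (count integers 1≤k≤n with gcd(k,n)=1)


Factor n: 217 = 7 × 31
φ(n) = n · ∏(1 - 1/p) over distinct primes p | n
φ(217) = 217 · (1 - 1/7) · (1 - 1/31) = 180

φ(217) = 180


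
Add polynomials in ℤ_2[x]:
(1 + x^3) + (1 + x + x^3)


Add coefficients mod 2:
x^0: 1 + 1 = 0 (mod 2)
x^1: 0 + 1 = 1 (mod 2)
x^2: 0 + 0 = 0 (mod 2)
x^3: 1 + 1 = 0 (mod 2)
Result: x

f + g = x


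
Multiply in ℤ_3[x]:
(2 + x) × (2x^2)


Expand and collect like terms; reduce coefficients mod 3:
x^0: 2·0 = 0 ≡ 0 (mod 3)
x^1: 2·0 + 1·0 = 0 ≡ 0 (mod 3)
x^2: 2·2 + 1·0 = 4 ≡ 1 (mod 3)
x^3: 1·2 = 2 ≡ 2 (mod 3)
Result: x^2 + 2x^3

f · g = x^2 + 2x^3


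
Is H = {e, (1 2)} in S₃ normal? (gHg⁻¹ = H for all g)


H = {e, (1 2)} in S₃
(1 3)(1 2)(1 3)⁻¹ = (2 3) ∉ {e, (1 2)}, so it is not normal

No, not a normal subgroup


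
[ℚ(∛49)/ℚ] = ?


∛49 has minimal polynomial x³ - 49 (irreducible over ℚ since 49 is not a perfect cube)

[ℚ(∛49)/ℚ] = 3


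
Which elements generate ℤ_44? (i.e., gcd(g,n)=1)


g generates ℤ_n iff gcd(g,n) = 1
Prime factors of 44: 2, 11
Generators are g ∈ {1,...,43} not divisible by any of these primes.
Generators: {1, 3, 5, 7, 9, 13, 15, 17, 19, 21, 23, 25, 27, 29, 31, 35, 37, 39, 41, 43}
Number of generators = φ(44) = 20

Generators of ℤ_44 = {1, 3, 5, 7, 9, 13, 15, 17, 19, 21, 23, 25, 27, 29, 31, 35, 37, 39, 41, 43}


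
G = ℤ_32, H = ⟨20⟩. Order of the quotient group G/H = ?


|⟨20⟩| = n / gcd(20, 32) = 32 / 4 = 8
H is normal (ℤ_32 is abelian).
|G/H| = |G| / |H| = 32 / 8 = 4

|G/H| = 4


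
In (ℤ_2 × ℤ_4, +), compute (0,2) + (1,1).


Operation: componentwise addition mod (2, 4)
(0,2) + (1,1) = ((a₁+b₁) mod 2, (a₂+b₂) mod 4) with a = (0,2), b = (1,1)

(0,2) + (1,1) = (1,3)


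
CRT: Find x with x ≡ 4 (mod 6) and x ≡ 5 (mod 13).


m₁ = 6, m₂ = 13, gcd = 1, so CRT applies. M = m₁·m₂ = 78
Let M₁ = M/m₁ = 13, M₂ = M/m₂ = 6
Find y₁ ≡ M₁⁻¹ (mod m₁): 13⁻¹ ≡ 1 (mod 6)
Find y₂ ≡ M₂⁻¹ (mod m₂): 6⁻¹ ≡ 11 (mod 13)
x = a₁·M₁·y₁ + a₂·M₂·y₂ = 4·13·1 + 5·6·11 = 382
Reduce mod 78: x ≡ 70
Check: 70 mod 6 = 4 ✓, 70 mod 13 = 5 ✓

x ≡ 70 (mod 78)


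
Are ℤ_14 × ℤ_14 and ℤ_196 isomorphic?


Comparing ℤ_14 × ℤ_14 and ℤ_196:
gcd(14,14) = 14 ≠ 1. Max element order in ℤ_14×ℤ_14 is lcm(14,14) = 14 < 196, so it has no element of order 196

No, ℤ_14 × ℤ_14 ≇ ℤ_196


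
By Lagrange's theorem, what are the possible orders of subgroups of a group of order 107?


Lagrange's theorem: |H| divides |G|
|G| = 107
Divisors of 107: 1, 107

Possible subgroup orders: {1, 107}


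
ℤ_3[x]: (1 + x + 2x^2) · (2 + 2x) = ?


Expand and collect like terms; reduce coefficients mod 3:
x^0: 1·2 = 2 ≡ 2 (mod 3)
x^1: 1·2 + 1·2 = 4 ≡ 1 (mod 3)
x^2: 1·2 + 2·2 = 6 ≡ 0 (mod 3)
x^3: 2·2 = 4 ≡ 1 (mod 3)
Result: 2 + x + x^3

f · g = 2 + x + x^3


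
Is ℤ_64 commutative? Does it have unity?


ℤ_64 is a commutative ring with unity 1; 64 = 2×32 is composite, so 2·32 ≡ 0 gives zero divisors (not an integral domain)
Commutative: Yes
Integral domain: No
Has unity: Yes

ℤ_64: Commutative=Yes, Unity=Yes


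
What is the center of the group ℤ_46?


Z(G) = {g ∈ G | gx = xg for all x ∈ G}
ℤ_46 is abelian, so Z(G) = G

Z(ℤ_46) = ℤ_46


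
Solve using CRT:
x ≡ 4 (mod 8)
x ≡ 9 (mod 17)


m₁ = 8, m₂ = 17, gcd = 1, so CRT applies. M = m₁·m₂ = 136
Let M₁ = M/m₁ = 17, M₂ = M/m₂ = 8
Find y₁ ≡ M₁⁻¹ (mod m₁): 17⁻¹ ≡ 1 (mod 8)
Find y₂ ≡ M₂⁻¹ (mod m₂): 8⁻¹ ≡ 15 (mod 17)
x = a₁·M₁·y₁ + a₂·M₂·y₂ = 4·17·1 + 9·8·15 = 1148
Reduce mod 136: x ≡ 60
Check: 60 mod 8 = 4 ✓, 60 mod 17 = 9 ✓

x ≡ 60 (mod 136)


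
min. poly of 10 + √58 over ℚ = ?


Let α = 10 + √58. Then α - 10 = √58, so (α - 10)² = 58, giving α² - 20α + 42 = 0. Degree 2 and α ∉ ℚ, so this is the minimal polynomial.

Minimal polynomial: x² - 20x + 42


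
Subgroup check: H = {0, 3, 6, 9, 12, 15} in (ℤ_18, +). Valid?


Subgroup test for H = {0, 3, 6, 9, 12, 15} in (ℤ_18, +):
(1) 0 ∈ H? Yes
(2) Closure: for all a,b ∈ H, (a+b) mod 18 ∈ H? Yes
(3) Inverses: for all a ∈ H, -a mod 18 ∈ H? Yes

Yes, H is a subgroup of ℤ_18


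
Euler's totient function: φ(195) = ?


Factor n: 195 = 3 × 5 × 13
φ(n) = n · ∏(1 - 1/p) over distinct primes p | n
φ(195) = 195 · (1 - 1/3) · (1 - 1/5) · (1 - 1/13) = 96

φ(195) = 96


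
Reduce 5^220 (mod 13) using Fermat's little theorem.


Fermat's little theorem: if p is prime and gcd(a,p)=1, then a^(p-1) ≡ 1 (mod p)
p = 13 is prime, gcd(5,13) = 1
Reduce exponent: 220 mod 12 = 4
So 5^220 ≡ 5^4 (mod 13)
5^4 mod 13 = 1

5^220 ≡ 1 (mod 13)


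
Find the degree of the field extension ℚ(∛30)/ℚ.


∛30 has minimal polynomial x³ - 30 (irreducible over ℚ since 30 is not a perfect cube)

[ℚ(∛30)/ℚ] = 3


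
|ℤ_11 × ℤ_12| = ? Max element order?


|ℤ_11 × ℤ_12| = 11 × 12 = 132
Max element order = lcm(11,12) = 132
Cyclic? Yes (gcd=1)

|ℤ_11×ℤ_12| = 132, max element order = 132


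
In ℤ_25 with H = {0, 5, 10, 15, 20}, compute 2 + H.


2 + H = {2 + h (mod 25) : h ∈ H}
2+0=2, 2+5=7, 2+10=12, 2+15=17, 2+20=22

2 + H = {2, 7, 12, 17, 22}


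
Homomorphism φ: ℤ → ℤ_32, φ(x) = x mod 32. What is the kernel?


Kernel = preimage of identity
ker(φ) = {x ∈ ℤ : x ≡ 0 (mod 32)} = 32ℤ = {0, ±32, ±64, ...}

ker(φ) = 32ℤ


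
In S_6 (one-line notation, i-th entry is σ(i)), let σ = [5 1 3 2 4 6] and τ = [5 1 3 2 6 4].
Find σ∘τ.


σ∘τ: apply τ first, then σ
1 →τ 5 →σ 4
2 →τ 1 →σ 5
3 →τ 3 →σ 3
4 →τ 2 →σ 1
5 →τ 6 →σ 6
6 →τ 4 →σ 2

σ∘τ = [4 5 3 1 6 2]


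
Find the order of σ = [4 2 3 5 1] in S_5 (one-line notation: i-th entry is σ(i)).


Cycle decomposition: (1 4 5)
Cycle lengths: 3
Order = lcm(3) = 3

ord(σ) = 3


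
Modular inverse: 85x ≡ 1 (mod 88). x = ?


Use the extended Euclidean algorithm to write 1 = 85·s + 88·t; then s mod 88 is the inverse.
Euclidean algorithm:
  85 = 0·88 + 85
  88 = 1·85 + 3
  85 = 28·3 + 1
  3 = 3·1 + 0
gcd(85,88) = 1
Back-substitution gives: 85·(29) + 88·(-28) = 1
So 85⁻¹ ≡ 29 ≡ 29 (mod 88)
Check: 85 × 29 = 2465 ≡ 1 (mod 88) ✓

85⁻¹ ≡ 29 (mod 88)


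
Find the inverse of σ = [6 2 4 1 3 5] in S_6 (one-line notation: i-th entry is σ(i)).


To find σ⁻¹, swap domain and range:
σ(1) = 6 → σ⁻¹(6) = 1
σ(2) = 2 → σ⁻¹(2) = 2
σ(3) = 4 → σ⁻¹(4) = 3
σ(4) = 1 → σ⁻¹(1) = 4
σ(5) = 3 → σ⁻¹(3) = 5
σ(6) = 5 → σ⁻¹(5) = 6

σ⁻¹ = [4 2 5 3 6 1]


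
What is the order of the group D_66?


|D_n| = 2n (n rotations and n reflections)
|D_66| = 2×66 = 132

|D_66| = 132


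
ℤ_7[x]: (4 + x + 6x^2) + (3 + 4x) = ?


Add coefficients mod 7:
x^0: 4 + 3 = 0 (mod 7)
x^1: 1 + 4 = 5 (mod 7)
x^2: 6 + 0 = 6 (mod 7)
Result: 5x + 6x^2

f + g = 5x + 6x^2


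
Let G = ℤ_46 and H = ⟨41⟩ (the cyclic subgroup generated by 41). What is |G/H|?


|⟨41⟩| = n / gcd(41, 46) = 46 / 1 = 46
H is normal (ℤ_46 is abelian).
|G/H| = |G| / |H| = 46 / 46 = 1

|G/H| = 1


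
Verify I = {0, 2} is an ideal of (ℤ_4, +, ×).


Check ideal conditions for I = {0, 2} in ℤ_4:
(1) I is an additive subgroup? Yes
(2) For r ∈ ℤ_4 and a ∈ I: r·a ∈ I? Yes

Yes, I is an ideal of ℤ_4


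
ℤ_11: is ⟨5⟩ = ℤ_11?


g generates ℤ_n iff gcd(g, n) = 1
gcd(5, 11) = 1
Since gcd = 1, 5 is a generator.

Yes, 5 generates ℤ_11


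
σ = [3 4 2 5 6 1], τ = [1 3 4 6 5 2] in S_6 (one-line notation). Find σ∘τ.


σ∘τ: apply τ first, then σ
1 →τ 1 →σ 3
2 →τ 3 →σ 2
3 →τ 4 →σ 5
4 →τ 6 →σ 1
5 →τ 5 →σ 6
6 →τ 2 →σ 4

σ∘τ = [3 2 5 1 6 4]


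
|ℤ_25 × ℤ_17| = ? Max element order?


|ℤ_25 × ℤ_17| = 25 × 17 = 425
Max element order = lcm(25,17) = 425
Cyclic? Yes (gcd=1)

|ℤ_25×ℤ_17| = 425, max element order = 425


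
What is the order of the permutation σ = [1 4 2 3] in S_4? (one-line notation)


Cycle decomposition: (2 4 3)
Cycle lengths: 3
Order = lcm(3) = 3

ord(σ) = 3


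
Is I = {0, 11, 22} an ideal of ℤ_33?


Check ideal conditions for I = {0, 11, 22} in ℤ_33:
(1) I is an additive subgroup? Yes
(2) For r ∈ ℤ_33 and a ∈ I: r·a ∈ I? Yes

Yes, I is an ideal of ℤ_33


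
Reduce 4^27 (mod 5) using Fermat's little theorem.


Fermat's little theorem: if p is prime and gcd(a,p)=1, then a^(p-1) ≡ 1 (mod p)
p = 5 is prime, gcd(4,5) = 1
Reduce exponent: 27 mod 4 = 3
So 4^27 ≡ 4^3 (mod 5)
4^3 mod 5 = 4

4^27 ≡ 4 (mod 5)


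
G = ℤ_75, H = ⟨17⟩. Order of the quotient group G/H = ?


|⟨17⟩| = n / gcd(17, 75) = 75 / 1 = 75
H is normal (ℤ_75 is abelian).
|G/H| = |G| / |H| = 75 / 75 = 1

|G/H| = 1


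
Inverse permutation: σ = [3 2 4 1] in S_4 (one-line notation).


To find σ⁻¹, swap domain and range:
σ(1) = 3 → σ⁻¹(3) = 1
σ(2) = 2 → σ⁻¹(2) = 2
σ(3) = 4 → σ⁻¹(4) = 3
σ(4) = 1 → σ⁻¹(1) = 4

σ⁻¹ = [4 2 1 3]


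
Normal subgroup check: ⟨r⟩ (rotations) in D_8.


H = ⟨r⟩ (rotations) in D_8
The rotation subgroup ⟨r⟩ has index 2 in D_8, so it is normal

Yes, normal subgroup


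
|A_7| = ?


|A_n| = n!/2 (even permutations)
|A_7| = 7!/2 = 5040/2 = 2520

|A_7| = 2520


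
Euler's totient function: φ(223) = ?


Factor n: 223 = 223
φ(n) = n · ∏(1 - 1/p) over distinct primes p | n
φ(223) = 223 · (1 - 1/223) = 222

φ(223) = 222


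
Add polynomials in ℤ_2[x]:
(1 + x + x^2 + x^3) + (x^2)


Add coefficients mod 2:
x^0: 1 + 0 = 1 (mod 2)
x^1: 1 + 0 = 1 (mod 2)
x^2: 1 + 1 = 0 (mod 2)
x^3: 1 + 0 = 1 (mod 2)
Result: 1 + x + x^3

f + g = 1 + x + x^3


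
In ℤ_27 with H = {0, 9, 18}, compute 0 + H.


0 + H = {0 + h (mod 27) : h ∈ H}
0+0=0, 0+9=9, 0+18=18

0 + H = {0, 9, 18}


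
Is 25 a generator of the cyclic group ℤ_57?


g generates ℤ_n iff gcd(g, n) = 1
gcd(25, 57) = 1
Since gcd = 1, 25 is a generator.

Yes, 25 generates ℤ_57


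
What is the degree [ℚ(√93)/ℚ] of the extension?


√93 has minimal polynomial x² - 93 (irreducible over ℚ since 93 is squarefree)

[ℚ(√93)/ℚ] = 2


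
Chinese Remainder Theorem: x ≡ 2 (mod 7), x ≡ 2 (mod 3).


m₁ = 7, m₂ = 3, gcd = 1, so CRT applies. M = m₁·m₂ = 21
Let M₁ = M/m₁ = 3, M₂ = M/m₂ = 7
Find y₁ ≡ M₁⁻¹ (mod m₁): 3⁻¹ ≡ 5 (mod 7)
Find y₂ ≡ M₂⁻¹ (mod m₂): 7⁻¹ ≡ 1 (mod 3)
x = a₁·M₁·y₁ + a₂·M₂·y₂ = 2·3·5 + 2·7·1 = 44
Reduce mod 21: x ≡ 2
Check: 2 mod 7 = 2 ✓, 2 mod 3 = 2 ✓

x ≡ 2 (mod 21)


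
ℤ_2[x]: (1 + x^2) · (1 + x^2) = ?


Expand and collect like terms; reduce coefficients mod 2:
x^0: 1·1 = 1 ≡ 1 (mod 2)
x^1: 1·0 + 0·1 = 0 ≡ 0 (mod 2)
x^2: 1·1 + 0·0 + 1·1 = 2 ≡ 0 (mod 2)
x^3: 0·1 + 1·0 = 0 ≡ 0 (mod 2)
x^4: 1·1 = 1 ≡ 1 (mod 2)
Result: 1 + x^4

f · g = 1 + x^4


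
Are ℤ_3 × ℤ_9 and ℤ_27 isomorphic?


Comparing ℤ_3 × ℤ_9 and ℤ_27:
gcd(3,9) = 3 ≠ 1. Max element order in ℤ_3×ℤ_9 is lcm(3,9) = 9 < 27, so it has no element of order 27

No, ℤ_3 × ℤ_9 ≇ ℤ_27


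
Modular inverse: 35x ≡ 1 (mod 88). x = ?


Use the extended Euclidean algorithm to write 1 = 35·s + 88·t; then s mod 88 is the inverse.
Euclidean algorithm:
  35 = 0·88 + 35
  88 = 2·35 + 18
  35 = 1·18 + 17
  18 = 1·17 + 1
  17 = 17·1 + 0
gcd(35,88) = 1
Back-substitution gives: 35·(-5) + 88·(2) = 1
So 35⁻¹ ≡ -5 ≡ 83 (mod 88)
Check: 35 × 83 = 2905 ≡ 1 (mod 88) ✓

35⁻¹ ≡ 83 (mod 88)


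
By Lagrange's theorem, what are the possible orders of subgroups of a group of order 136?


Lagrange's theorem: |H| divides |G|
|G| = 136
Divisors of 136: 1, 2, 4, 8, 17, 34, 68, 136

Possible subgroup orders: {1, 2, 4, 8, 17, 34, 68, 136}


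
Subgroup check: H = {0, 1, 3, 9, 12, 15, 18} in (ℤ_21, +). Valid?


Subgroup test for H = {0, 1, 3, 9, 12, 15, 18} in (ℤ_21, +):
(1) 0 ∈ H? Yes
(2) Closure: for all a,b ∈ H, (a+b) mod 21 ∈ H? No  [counterexample: 1 + 1 = 2 ∉ H]
(3) Inverses: for all a ∈ H, -a mod 21 ∈ H? No

No, H is not a subgroup of ℤ_21


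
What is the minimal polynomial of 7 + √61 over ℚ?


Let α = 7 + √61. Then α - 7 = √61, so (α - 7)² = 61, giving α² - 14α - 12 = 0. Degree 2 and α ∉ ℚ, so this is the minimal polynomial.

Minimal polynomial: x² - 14x - 12


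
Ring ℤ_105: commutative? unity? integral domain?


ℤ_105 is a commutative ring with unity 1; 105 = 3×35 is composite, so 3·35 ≡ 0 gives zero divisors (not an integral domain)
Commutative: Yes
Integral domain: No
Has unity: Yes

ℤ_105: Commutative=Yes, Unity=Yes


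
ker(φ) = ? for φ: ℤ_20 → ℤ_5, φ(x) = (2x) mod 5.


Kernel = preimage of identity
ker(φ) = {x ∈ ℤ_20 : 2x ≡ 0 (mod 5)}. Since 5 | 20, φ is well-defined. The kernel is the cyclic subgroup ⟨5⟩ of ℤ_20 (order 4), i.e. {0, 5, 10, 15}

ker(φ) = {0, 5, 10, 15}


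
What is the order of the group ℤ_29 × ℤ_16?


|A × B| = |A| · |B|
|ℤ_29 × ℤ_16| = 29 × 16 = 464

|ℤ_29 × ℤ_16| = 464


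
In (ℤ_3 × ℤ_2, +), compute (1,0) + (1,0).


Operation: componentwise addition mod (3, 2)
(1,0) + (1,0) = ((a₁+b₁) mod 3, (a₂+b₂) mod 2) with a = (1,0), b = (1,0)

(1,0) + (1,0) = (2,0)


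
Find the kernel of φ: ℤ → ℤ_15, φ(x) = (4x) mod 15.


Kernel = preimage of identity
ker(φ) = {x ∈ ℤ : 4x ≡ 0 (mod 15)}. gcd(4,15) = 1, so 4x ≡ 0 (mod 15) ⟺ x ≡ 0 (mod 15/1 = 15). Hence ker(φ) = 15ℤ

ker(φ) = 15ℤ


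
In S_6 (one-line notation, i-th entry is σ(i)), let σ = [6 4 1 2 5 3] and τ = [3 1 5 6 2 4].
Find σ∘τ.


σ∘τ: apply τ first, then σ
1 →τ 3 →σ 1
2 →τ 1 →σ 6
3 →τ 5 →σ 5
4 →τ 6 →σ 3
5 →τ 2 →σ 4
6 →τ 4 →σ 2

σ∘τ = [1 6 5 3 4 2]


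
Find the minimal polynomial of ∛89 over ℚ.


∛89 satisfies x³ - 89 = 0, irreducible over ℚ (no rational root; 89 is not a perfect cube)

Minimal polynomial: x³ - 89


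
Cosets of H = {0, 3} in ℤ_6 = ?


H = {0, 3}, |H| = 2
Number of cosets = |G|/|H| = 6/2 = 3
0 + H = {0, 3}
1 + H = {1, 4}
2 + H = {2, 5}

Cosets: 0+H={0,3}; 1+H={1,4}; 2+H={2,5}


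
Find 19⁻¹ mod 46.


Use the extended Euclidean algorithm to write 1 = 19·s + 46·t; then s mod 46 is the inverse.
Euclidean algorithm:
  19 = 0·46 + 19
  46 = 2·19 + 8
  19 = 2·8 + 3
  8 = 2·3 + 2
  3 = 1·2 + 1
  2 = 2·1 + 0
gcd(19,46) = 1
Back-substitution gives: 19·(17) + 46·(-7) = 1
So 19⁻¹ ≡ 17 ≡ 17 (mod 46)
Check: 19 × 17 = 323 ≡ 1 (mod 46) ✓

19⁻¹ ≡ 17 (mod 46)


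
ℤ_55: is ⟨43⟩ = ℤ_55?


g generates ℤ_n iff gcd(g, n) = 1
gcd(43, 55) = 1
Since gcd = 1, 43 is a generator.

Yes, 43 generates ℤ_55


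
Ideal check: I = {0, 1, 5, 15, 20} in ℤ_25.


Check ideal conditions for I = {0, 1, 5, 15, 20} in ℤ_25:
(1) I is an additive subgroup? No
(2) For r ∈ ℤ_25 and a ∈ I: r·a ∈ I? No  [counterexample: r=2, a=1, r·a mod 25 = 2 ∉ I]

No, I is not an ideal of ℤ_25


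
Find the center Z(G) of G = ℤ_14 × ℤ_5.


Z(G) = {g ∈ G | gx = xg for all x ∈ G}
Direct product of abelian groups is abelian, so Z(G) = G

Z(ℤ_14 × ℤ_5) = ℤ_14 × ℤ_5


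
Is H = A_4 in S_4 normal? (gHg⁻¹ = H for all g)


H = A_4 in S_4
A_4 has index 2 in S_4, and every subgroup of index 2 is normal

Yes, normal subgroup


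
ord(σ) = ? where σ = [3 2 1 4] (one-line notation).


Cycle decomposition: (1 3)
Cycle lengths: 2
Order = lcm(2) = 2

ord(σ) = 2


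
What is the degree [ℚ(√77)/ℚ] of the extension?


√77 has minimal polynomial x² - 77 (irreducible over ℚ since 77 is squarefree)

[ℚ(√77)/ℚ] = 2


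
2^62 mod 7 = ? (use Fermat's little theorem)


Fermat's little theorem: if p is prime and gcd(a,p)=1, then a^(p-1) ≡ 1 (mod p)
p = 7 is prime, gcd(2,7) = 1
Reduce exponent: 62 mod 6 = 2
So 2^62 ≡ 2^2 (mod 7)
2^2 mod 7 = 4

2^62 ≡ 4 (mod 7)


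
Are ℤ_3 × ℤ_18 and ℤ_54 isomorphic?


Comparing ℤ_3 × ℤ_18 and ℤ_54:
gcd(3,18) = 3 ≠ 1. Max element order in ℤ_3×ℤ_18 is lcm(3,18) = 18 < 54, so it has no element of order 54

No, ℤ_3 × ℤ_18 ≇ ℤ_54


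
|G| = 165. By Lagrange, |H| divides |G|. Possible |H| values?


Lagrange's theorem: |H| divides |G|
|G| = 165
Divisors of 165: 1, 3, 5, 11, 15, 33, 55, 165

Possible subgroup orders: {1, 3, 5, 11, 15, 33, 55, 165}


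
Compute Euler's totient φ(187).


Factor n: 187 = 11 × 17
φ(n) = n · ∏(1 - 1/p) over distinct primes p | n
φ(187) = 187 · (1 - 1/11) · (1 - 1/17) = 160

φ(187) = 160


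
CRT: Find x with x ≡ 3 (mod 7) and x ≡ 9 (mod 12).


m₁ = 7, m₂ = 12, gcd = 1, so CRT applies. M = m₁·m₂ = 84
Let M₁ = M/m₁ = 12, M₂ = M/m₂ = 7
Find y₁ ≡ M₁⁻¹ (mod m₁): 12⁻¹ ≡ 3 (mod 7)
Find y₂ ≡ M₂⁻¹ (mod m₂): 7⁻¹ ≡ 7 (mod 12)
x = a₁·M₁·y₁ + a₂·M₂·y₂ = 3·12·3 + 9·7·7 = 549
Reduce mod 84: x ≡ 45
Check: 45 mod 7 = 3 ✓, 45 mod 12 = 9 ✓

x ≡ 45 (mod 84)


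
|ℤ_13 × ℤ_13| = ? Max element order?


|ℤ_13 × ℤ_13| = 13 × 13 = 169
Max element order = lcm(13,13) = 13
Cyclic? No (gcd=13)

|ℤ_13×ℤ_13| = 169, max element order = 13


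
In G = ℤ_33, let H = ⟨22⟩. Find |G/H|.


|⟨22⟩| = n / gcd(22, 33) = 33 / 11 = 3
H is normal (ℤ_33 is abelian).
|G/H| = |G| / |H| = 33 / 3 = 11

|G/H| = 11


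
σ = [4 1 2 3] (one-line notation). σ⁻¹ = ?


To find σ⁻¹, swap domain and range:
σ(1) = 4 → σ⁻¹(4) = 1
σ(2) = 1 → σ⁻¹(1) = 2
σ(3) = 2 → σ⁻¹(2) = 3
σ(4) = 3 → σ⁻¹(3) = 4

σ⁻¹ = [2 3 4 1]


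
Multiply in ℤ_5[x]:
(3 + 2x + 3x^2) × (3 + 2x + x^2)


Expand and collect like terms; reduce coefficients mod 5:
x^0: 3·3 = 9 ≡ 4 (mod 5)
x^1: 3·2 + 2·3 = 12 ≡ 2 (mod 5)
x^2: 3·1 + 2·2 + 3·3 = 16 ≡ 1 (mod 5)
x^3: 2·1 + 3·2 = 8 ≡ 3 (mod 5)
x^4: 3·1 = 3 ≡ 3 (mod 5)
Result: 4 + 2x + x^2 + 3x^3 + 3x^4

f · g = 4 + 2x + x^2 + 3x^3 + 3x^4


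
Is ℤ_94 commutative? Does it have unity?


ℤ_94 is a commutative ring with unity 1; 94 = 2×47 is composite, so 2·47 ≡ 0 gives zero divisors (not an integral domain)
Commutative: Yes
Integral domain: No
Has unity: Yes

ℤ_94: Commutative=Yes, Unity=Yes


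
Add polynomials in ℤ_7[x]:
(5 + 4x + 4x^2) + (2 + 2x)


Add coefficients mod 7:
x^0: 5 + 2 = 0 (mod 7)
x^1: 4 + 2 = 6 (mod 7)
x^2: 4 + 0 = 4 (mod 7)
Result: 6x + 4x^2

f + g = 6x + 4x^2


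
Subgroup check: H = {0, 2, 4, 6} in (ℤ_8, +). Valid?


Subgroup test for H = {0, 2, 4, 6} in (ℤ_8, +):
(1) 0 ∈ H? Yes
(2) Closure: for all a,b ∈ H, (a+b) mod 8 ∈ H? Yes
(3) Inverses: for all a ∈ H, -a mod 8 ∈ H? Yes

Yes, H is a subgroup of ℤ_8


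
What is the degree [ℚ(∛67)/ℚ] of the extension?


∛67 has minimal polynomial x³ - 67 (irreducible over ℚ since 67 is not a perfect cube)

[ℚ(∛67)/ℚ] = 3


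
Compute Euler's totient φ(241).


Factor n: 241 = 241
φ(n) = n · ∏(1 - 1/p) over distinct primes p | n
φ(241) = 241 · (1 - 1/241) = 240

φ(241) = 240


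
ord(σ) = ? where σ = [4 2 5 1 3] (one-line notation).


Cycle decomposition: (1 4) (3 5)
Cycle lengths: 2, 2
Order = lcm(2, 2) = 2

ord(σ) = 2


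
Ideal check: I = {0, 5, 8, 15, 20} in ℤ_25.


Check ideal conditions for I = {0, 5, 8, 15, 20} in ℤ_25:
(1) I is an additive subgroup? No
(2) For r ∈ ℤ_25 and a ∈ I: r·a ∈ I? No  [counterexample: r=2, a=5, r·a mod 25 = 10 ∉ I]

No, I is not an ideal of ℤ_25


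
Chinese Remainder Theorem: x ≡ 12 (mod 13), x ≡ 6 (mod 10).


m₁ = 13, m₂ = 10, gcd = 1, so CRT applies. M = m₁·m₂ = 130
Let M₁ = M/m₁ = 10, M₂ = M/m₂ = 13
Find y₁ ≡ M₁⁻¹ (mod m₁): 10⁻¹ ≡ 4 (mod 13)
Find y₂ ≡ M₂⁻¹ (mod m₂): 13⁻¹ ≡ 7 (mod 10)
x = a₁·M₁·y₁ + a₂·M₂·y₂ = 12·10·4 + 6·13·7 = 1026
Reduce mod 130: x ≡ 116
Check: 116 mod 13 = 12 ✓, 116 mod 10 = 6 ✓

x ≡ 116 (mod 130)


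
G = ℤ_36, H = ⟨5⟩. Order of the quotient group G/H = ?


|⟨5⟩| = n / gcd(5, 36) = 36 / 1 = 36
H is normal (ℤ_36 is abelian).
|G/H| = |G| / |H| = 36 / 36 = 1

|G/H| = 1


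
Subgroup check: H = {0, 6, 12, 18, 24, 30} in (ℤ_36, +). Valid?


Subgroup test for H = {0, 6, 12, 18, 24, 30} in (ℤ_36, +):
(1) 0 ∈ H? Yes
(2) Closure: for all a,b ∈ H, (a+b) mod 36 ∈ H? Yes
(3) Inverses: for all a ∈ H, -a mod 36 ∈ H? Yes

Yes, H is a subgroup of ℤ_36


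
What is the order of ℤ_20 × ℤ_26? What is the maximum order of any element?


|ℤ_20 × ℤ_26| = 20 × 26 = 520
Max element order = lcm(20,26) = 260
Cyclic? No (gcd=2)

|ℤ_20×ℤ_26| = 520, max element order = 260


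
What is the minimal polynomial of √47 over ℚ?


√47 satisfies x² - 47 = 0, irreducible over ℚ since 47 is squarefree

Minimal polynomial: x² - 47


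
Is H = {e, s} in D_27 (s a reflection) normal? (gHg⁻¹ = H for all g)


H = {e, s} in D_27 (s a reflection)
r·s·r⁻¹ = sr⁻² ≠ s for n ≥ 3, so {e, s} is not closed under conjugation

No, not a normal subgroup


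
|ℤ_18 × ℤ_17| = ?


|A × B| = |A| · |B|
|ℤ_18 × ℤ_17| = 18 × 17 = 306

|ℤ_18 × ℤ_17| = 306


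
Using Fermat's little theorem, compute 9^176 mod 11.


Fermat's little theorem: if p is prime and gcd(a,p)=1, then a^(p-1) ≡ 1 (mod p)
p = 11 is prime, gcd(9,11) = 1
Reduce exponent: 176 mod 10 = 6
So 9^176 ≡ 9^6 (mod 11)
9^6 mod 11 = 9

9^176 ≡ 9 (mod 11)


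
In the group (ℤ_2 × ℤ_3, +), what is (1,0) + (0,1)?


Operation: componentwise addition mod (2, 3)
(1,0) + (0,1) = ((a₁+b₁) mod 2, (a₂+b₂) mod 3) with a = (1,0), b = (0,1)

(1,0) + (0,1) = (1,1)


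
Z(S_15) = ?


Z(G) = {g ∈ G | gx = xg for all x ∈ G}
S_n is non-abelian for n ≥ 3; Z(S_15) is trivial

Z(S_15) = {e}


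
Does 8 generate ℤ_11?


g generates ℤ_n iff gcd(g, n) = 1
gcd(8, 11) = 1
Since gcd = 1, 8 is a generator.

Yes, 8 generates ℤ_11


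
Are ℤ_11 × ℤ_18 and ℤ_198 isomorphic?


Comparing ℤ_11 × ℤ_18 and ℤ_198:
gcd(11,18) = 1, so ℤ_11 × ℤ_18 ≅ ℤ_198 (CRT)

Yes, ℤ_11 × ℤ_18 ≅ ℤ_198


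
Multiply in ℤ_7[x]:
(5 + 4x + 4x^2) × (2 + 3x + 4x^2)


Expand and collect like terms; reduce coefficients mod 7:
x^0: 5·2 = 10 ≡ 3 (mod 7)
x^1: 5·3 + 4·2 = 23 ≡ 2 (mod 7)
x^2: 5·4 + 4·3 + 4·2 = 40 ≡ 5 (mod 7)
x^3: 4·4 + 4·3 = 28 ≡ 0 (mod 7)
x^4: 4·4 = 16 ≡ 2 (mod 7)
Result: 3 + 2x + 5x^2 + 2x^4

f · g = 3 + 2x + 5x^2 + 2x^4


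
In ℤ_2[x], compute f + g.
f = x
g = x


Add coefficients mod 2:
x^0: 0 + 0 = 0 (mod 2)
x^1: 1 + 1 = 0 (mod 2)
Result: 0

f + g = 0


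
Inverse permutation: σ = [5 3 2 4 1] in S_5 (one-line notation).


To find σ⁻¹, swap domain and range:
σ(1) = 5 → σ⁻¹(5) = 1
σ(2) = 3 → σ⁻¹(3) = 2
σ(3) = 2 → σ⁻¹(2) = 3
σ(4) = 4 → σ⁻¹(4) = 4
σ(5) = 1 → σ⁻¹(1) = 5

σ⁻¹ = [5 3 2 4 1]


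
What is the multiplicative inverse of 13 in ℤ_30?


Use the extended Euclidean algorithm to write 1 = 13·s + 30·t; then s mod 30 is the inverse.
Euclidean algorithm:
  13 = 0·30 + 13
  30 = 2·13 + 4
  13 = 3·4 + 1
  4 = 4·1 + 0
gcd(13,30) = 1
Back-substitution gives: 13·(7) + 30·(-3) = 1
So 13⁻¹ ≡ 7 ≡ 7 (mod 30)
Check: 13 × 7 = 91 ≡ 1 (mod 30) ✓

13⁻¹ ≡ 7 (mod 30)


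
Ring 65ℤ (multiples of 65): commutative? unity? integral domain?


65ℤ is a commutative ring under +,× but has no multiplicative identity (1 ∉ 65ℤ); it has no zero divisors, but without unity it is not an integral domain
Commutative: Yes
Integral domain: No
Has unity: No

65ℤ (multiples of 65): Commutative=Yes, Unity=No


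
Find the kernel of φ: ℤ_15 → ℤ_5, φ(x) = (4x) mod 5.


Kernel = preimage of identity
ker(φ) = {x ∈ ℤ_15 : 4x ≡ 0 (mod 5)}. Since 5 | 15, φ is well-defined. The kernel is the cyclic subgroup ⟨5⟩ of ℤ_15 (order 3), i.e. {0, 5, 10}

ker(φ) = {0, 5, 10}


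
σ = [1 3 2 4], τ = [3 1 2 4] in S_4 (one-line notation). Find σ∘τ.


σ∘τ: apply τ first, then σ
1 →τ 3 →σ 2
2 →τ 1 →σ 1
3 →τ 2 →σ 3
4 →τ 4 →σ 4

σ∘τ = [2 1 3 4]


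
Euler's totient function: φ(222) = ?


Factor n: 222 = 2 × 3 × 37
φ(n) = n · ∏(1 - 1/p) over distinct primes p | n
φ(222) = 222 · (1 - 1/2) · (1 - 1/3) · (1 - 1/37) = 72

φ(222) = 72


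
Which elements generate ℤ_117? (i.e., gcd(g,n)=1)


g generates ℤ_n iff gcd(g,n) = 1
Prime factors of 117: 3, 13
Generators are g ∈ {1,...,116} not divisible by any of these primes.
Generators: {1, 2, 4, 5, 7, 8, 10, 11, 14, 16, 17, 19, 20, 22, 23, 25, 28, 29, 31, 32, 34, 35, 37, 38, 40, 41, 43, 44, 46, 47, 49, 50, 53, 55, 56, 58, 59, 61, 62, 64, 67, 68, 70, 71, 73, 74, 76, 77, 79, 80, 82, 83, 85, 86, 88, 89, 92, 94, 95, 97, 98, 100, 101, 103, 106, 107, 109, 110, 112, 113, 115, 116}
Number of generators = φ(117) = 72

Generators of ℤ_117 = {1, 2, 4, 5, 7, 8, 10, 11, 14, 16, 17, 19, 20, 22, 23, 25, 28, 29, 31, 32, 34, 35, 37, 38, 40, 41, 43, 44, 46, 47, 49, 50, 53, 55, 56, 58, 59, 61, 62, 64, 67, 68, 70, 71, 73, 74, 76, 77, 79, 80, 82, 83, 85, 86, 88, 89, 92, 94, 95, 97, 98, 100, 101, 103, 106, 107, 109, 110, 112, 113, 115, 116}


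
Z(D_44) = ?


Z(G) = {g ∈ G | gx = xg for all x ∈ G}
For even n, Z(D_n) = {e, r^(n/2)}: the 180° rotation r^22 commutes with every reflection and rotation

Z(D_44) = {e, r^22}


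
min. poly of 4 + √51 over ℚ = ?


Let α = 4 + √51. Then α - 4 = √51, so (α - 4)² = 51, giving α² - 8α - 35 = 0. Degree 2 and α ∉ ℚ, so this is the minimal polynomial.

Minimal polynomial: x² - 8x - 35


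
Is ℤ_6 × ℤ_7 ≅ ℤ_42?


Comparing ℤ_6 × ℤ_7 and ℤ_42:
gcd(6,7) = 1, so ℤ_6 × ℤ_7 ≅ ℤ_42 (CRT)

Yes, ℤ_6 × ℤ_7 ≅ ℤ_42


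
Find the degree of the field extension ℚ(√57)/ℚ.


√57 has minimal polynomial x² - 57 (irreducible over ℚ since 57 is squarefree)

[ℚ(√57)/ℚ] = 2


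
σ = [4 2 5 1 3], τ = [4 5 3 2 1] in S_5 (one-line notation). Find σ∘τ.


σ∘τ: apply τ first, then σ
1 →τ 4 →σ 1
2 →τ 5 →σ 3
3 →τ 3 →σ 5
4 →τ 2 →σ 2
5 →τ 1 →σ 4

σ∘τ = [1 3 5 2 4]


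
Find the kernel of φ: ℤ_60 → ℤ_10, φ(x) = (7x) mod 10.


Kernel = preimage of identity
ker(φ) = {x ∈ ℤ_60 : 7x ≡ 0 (mod 10)}. Since 10 | 60, φ is well-defined. The kernel is the cyclic subgroup ⟨10⟩ of ℤ_60 (order 6), i.e. {0, 10, 20, 30, 40, 50}

ker(φ) = {0, 10, 20, 30, 40, 50}


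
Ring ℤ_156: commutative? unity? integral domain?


ℤ_156 is a commutative ring with unity 1; 156 = 2×78 is composite, so 2·78 ≡ 0 gives zero divisors (not an integral domain)
Commutative: Yes
Integral domain: No
Has unity: Yes

ℤ_156: Commutative=Yes, Unity=Yes


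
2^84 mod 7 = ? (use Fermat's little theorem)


Fermat's little theorem: if p is prime and gcd(a,p)=1, then a^(p-1) ≡ 1 (mod p)
p = 7 is prime, gcd(2,7) = 1
Reduce exponent: 84 mod 6 = 0
So 2^84 ≡ 2^0 (mod 7)
2^0 = 1

2^84 ≡ 1 (mod 7)


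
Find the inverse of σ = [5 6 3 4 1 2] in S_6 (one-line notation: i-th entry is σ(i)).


To find σ⁻¹, swap domain and range:
σ(1) = 5 → σ⁻¹(5) = 1
σ(2) = 6 → σ⁻¹(6) = 2
σ(3) = 3 → σ⁻¹(3) = 3
σ(4) = 4 → σ⁻¹(4) = 4
σ(5) = 1 → σ⁻¹(1) = 5
σ(6) = 2 → σ⁻¹(2) = 6

σ⁻¹ = [5 6 3 4 1 2]


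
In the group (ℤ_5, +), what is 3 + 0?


Operation: addition mod 5
3 + 0 = (a + b) mod 5 with a = 3, b = 0

3 + 0 = 3


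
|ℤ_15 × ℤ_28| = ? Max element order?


|ℤ_15 × ℤ_28| = 15 × 28 = 420
Max element order = lcm(15,28) = 420
Cyclic? Yes (gcd=1)

|ℤ_15×ℤ_28| = 420, max element order = 420


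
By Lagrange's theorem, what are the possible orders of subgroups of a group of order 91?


Lagrange's theorem: |H| divides |G|
|G| = 91
Divisors of 91: 1, 7, 13, 91

Possible subgroup orders: {1, 7, 13, 91}


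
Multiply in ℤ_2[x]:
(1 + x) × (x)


Expand and collect like terms; reduce coefficients mod 2:
x^0: 1·0 = 0 ≡ 0 (mod 2)
x^1: 1·1 + 1·0 = 1 ≡ 1 (mod 2)
x^2: 1·1 = 1 ≡ 1 (mod 2)
Result: x + x^2

f · g = x + x^2


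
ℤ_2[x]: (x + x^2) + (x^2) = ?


Add coefficients mod 2:
x^0: 0 + 0 = 0 (mod 2)
x^1: 1 + 0 = 1 (mod 2)
x^2: 1 + 1 = 0 (mod 2)
Result: x

f + g = x


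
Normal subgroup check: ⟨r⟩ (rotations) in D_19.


H = ⟨r⟩ (rotations) in D_19
The rotation subgroup ⟨r⟩ has index 2 in D_19, so it is normal

Yes, normal subgroup


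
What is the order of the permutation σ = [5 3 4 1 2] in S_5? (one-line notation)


Cycle decomposition: (1 5 2 3 4)
Cycle lengths: 5
Order = lcm(5) = 5

ord(σ) = 5


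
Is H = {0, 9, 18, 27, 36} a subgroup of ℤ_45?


Subgroup test for H = {0, 9, 18, 27, 36} in (ℤ_45, +):
(1) 0 ∈ H? Yes
(2) Closure: for all a,b ∈ H, (a+b) mod 45 ∈ H? Yes
(3) Inverses: for all a ∈ H, -a mod 45 ∈ H? Yes

Yes, H is a subgroup of ℤ_45


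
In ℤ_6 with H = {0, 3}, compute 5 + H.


5 + H = {5 + h (mod 6) : h ∈ H}
5+0=5, 5+3=2
5 + H = {2, 5} = 2 + H

5 + H = {2, 5}


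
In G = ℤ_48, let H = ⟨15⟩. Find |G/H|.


|⟨15⟩| = n / gcd(15, 48) = 48 / 3 = 16
H is normal (ℤ_48 is abelian).
|G/H| = |G| / |H| = 48 / 16 = 3

|G/H| = 3


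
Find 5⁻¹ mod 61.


Use the extended Euclidean algorithm to write 1 = 5·s + 61·t; then s mod 61 is the inverse.
Euclidean algorithm:
  5 = 0·61 + 5
  61 = 12·5 + 1
  5 = 5·1 + 0
gcd(5,61) = 1
Back-substitution gives: 5·(-12) + 61·(1) = 1
So 5⁻¹ ≡ -12 ≡ 49 (mod 61)
Check: 5 × 49 = 245 ≡ 1 (mod 61) ✓

5⁻¹ ≡ 49 (mod 61)


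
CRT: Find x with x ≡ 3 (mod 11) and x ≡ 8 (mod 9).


m₁ = 11, m₂ = 9, gcd = 1, so CRT applies. M = m₁·m₂ = 99
Let M₁ = M/m₁ = 9, M₂ = M/m₂ = 11
Find y₁ ≡ M₁⁻¹ (mod m₁): 9⁻¹ ≡ 5 (mod 11)
Find y₂ ≡ M₂⁻¹ (mod m₂): 11⁻¹ ≡ 5 (mod 9)
x = a₁·M₁·y₁ + a₂·M₂·y₂ = 3·9·5 + 8·11·5 = 575
Reduce mod 99: x ≡ 80
Check: 80 mod 11 = 3 ✓, 80 mod 9 = 8 ✓

x ≡ 80 (mod 99)


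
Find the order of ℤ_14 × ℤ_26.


|A × B| = |A| · |B|
|ℤ_14 × ℤ_26| = 14 × 26 = 364

|ℤ_14 × ℤ_26| = 364


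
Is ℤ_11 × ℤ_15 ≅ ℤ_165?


Comparing ℤ_11 × ℤ_15 and ℤ_165:
gcd(11,15) = 1, so ℤ_11 × ℤ_15 ≅ ℤ_165 (CRT)

Yes, ℤ_11 × ℤ_15 ≅ ℤ_165


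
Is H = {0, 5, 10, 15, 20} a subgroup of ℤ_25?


Subgroup test for H = {0, 5, 10, 15, 20} in (ℤ_25, +):
(1) 0 ∈ H? Yes
(2) Closure: for all a,b ∈ H, (a+b) mod 25 ∈ H? Yes
(3) Inverses: for all a ∈ H, -a mod 25 ∈ H? Yes

Yes, H is a subgroup of ℤ_25


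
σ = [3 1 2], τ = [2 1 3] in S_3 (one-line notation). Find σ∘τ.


σ∘τ: apply τ first, then σ
1 →τ 2 →σ 1
2 →τ 1 →σ 3
3 →τ 3 →σ 2

σ∘τ = [1 3 2]


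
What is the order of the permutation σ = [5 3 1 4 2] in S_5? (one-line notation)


Cycle decomposition: (1 5 2 3)
Cycle lengths: 4
Order = lcm(4) = 4

ord(σ) = 4


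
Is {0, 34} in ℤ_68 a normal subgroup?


H = {0, 34} in ℤ_68
ℤ_68 is abelian; every subgroup of an abelian group is normal

Yes, normal subgroup


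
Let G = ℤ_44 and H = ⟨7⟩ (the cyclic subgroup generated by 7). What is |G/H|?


|⟨7⟩| = n / gcd(7, 44) = 44 / 1 = 44
H is normal (ℤ_44 is abelian).
|G/H| = |G| / |H| = 44 / 44 = 1

|G/H| = 1


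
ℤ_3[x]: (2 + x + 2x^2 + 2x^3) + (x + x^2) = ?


Add coefficients mod 3:
x^0: 2 + 0 = 2 (mod 3)
x^1: 1 + 1 = 2 (mod 3)
x^2: 2 + 1 = 0 (mod 3)
x^3: 2 + 0 = 2 (mod 3)
Result: 2 + 2x + 2x^3

f + g = 2 + 2x + 2x^3


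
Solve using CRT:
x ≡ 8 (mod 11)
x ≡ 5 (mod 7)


m₁ = 11, m₂ = 7, gcd = 1, so CRT applies. M = m₁·m₂ = 77
Let M₁ = M/m₁ = 7, M₂ = M/m₂ = 11
Find y₁ ≡ M₁⁻¹ (mod m₁): 7⁻¹ ≡ 8 (mod 11)
Find y₂ ≡ M₂⁻¹ (mod m₂): 11⁻¹ ≡ 2 (mod 7)
x = a₁·M₁·y₁ + a₂·M₂·y₂ = 8·7·8 + 5·11·2 = 558
Reduce mod 77: x ≡ 19
Check: 19 mod 11 = 8 ✓, 19 mod 7 = 5 ✓

x ≡ 19 (mod 77)


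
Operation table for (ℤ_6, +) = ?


Elements: {0, 1, 2, 3, 4, 5}
Operation: addition mod 6
Entry (a, b) = (a + b) mod 6

Cayley table:
  | 0 | 1 | 2 | 3 | 4 | 5
0 | 0 | 1 | 2 | 3 | 4 | 5
1 | 1 | 2 | 3 | 4 | 5 | 0
2 | 2 | 3 | 4 | 5 | 0 | 1
3 | 3 | 4 | 5 | 0 | 1 | 2
4 | 4 | 5 | 0 | 1 | 2 | 3
5 | 5 | 0 | 1 | 2 | 3 | 4


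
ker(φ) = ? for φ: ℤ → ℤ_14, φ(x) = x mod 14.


Kernel = preimage of identity
ker(φ) = {x ∈ ℤ : x ≡ 0 (mod 14)} = 14ℤ = {0, ±14, ±28, ...}

ker(φ) = 14ℤ


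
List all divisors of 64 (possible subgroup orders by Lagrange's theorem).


Lagrange's theorem: |H| divides |G|
|G| = 64
Divisors of 64: 1, 2, 4, 8, 16, 32, 64

Possible subgroup orders: {1, 2, 4, 8, 16, 32, 64}


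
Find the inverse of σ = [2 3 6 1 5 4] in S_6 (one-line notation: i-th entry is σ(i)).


To find σ⁻¹, swap domain and range:
σ(1) = 2 → σ⁻¹(2) = 1
σ(2) = 3 → σ⁻¹(3) = 2
σ(3) = 6 → σ⁻¹(6) = 3
σ(4) = 1 → σ⁻¹(1) = 4
σ(5) = 5 → σ⁻¹(5) = 5
σ(6) = 4 → σ⁻¹(4) = 6

σ⁻¹ = [4 1 2 6 5 3]


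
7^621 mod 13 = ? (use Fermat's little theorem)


Fermat's little theorem: if p is prime and gcd(a,p)=1, then a^(p-1) ≡ 1 (mod p)
p = 13 is prime, gcd(7,13) = 1
Reduce exponent: 621 mod 12 = 9
So 7^621 ≡ 7^9 (mod 13)
7^9 mod 13 = 8

7^621 ≡ 8 (mod 13)


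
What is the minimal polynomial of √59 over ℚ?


√59 satisfies x² - 59 = 0, irreducible over ℚ since 59 is squarefree

Minimal polynomial: x² - 59


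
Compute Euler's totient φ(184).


Factor n: 184 = 2^3 × 23
φ(n) = n · ∏(1 - 1/p) over distinct primes p | n
φ(184) = 184 · (1 - 1/2) · (1 - 1/23) = 88

φ(184) = 88


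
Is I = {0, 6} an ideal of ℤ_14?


Check ideal conditions for I = {0, 6} in ℤ_14:
(1) I is an additive subgroup? No
(2) For r ∈ ℤ_14 and a ∈ I: r·a ∈ I? No  [counterexample: r=2, a=6, r·a mod 14 = 12 ∉ I]

No, I is not an ideal of ℤ_14


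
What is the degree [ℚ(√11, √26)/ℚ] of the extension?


[ℚ(√11,√26):ℚ] = [ℚ(√11,√26):ℚ(√11)]·[ℚ(√11):ℚ] = 2·2 = 4

[ℚ(√11, √26)/ℚ] = 4


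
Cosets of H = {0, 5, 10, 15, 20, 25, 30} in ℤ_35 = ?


H = {0, 5, 10, 15, 20, 25, 30}, |H| = 7
Number of cosets = |G|/|H| = 35/7 = 5
0 + H = {0, 5, 10, 15, 20, 25, 30}
1 + H = {1, 6, 11, 16, 21, 26, 31}
2 + H = {2, 7, 12, 17, 22, 27, 32}
3 + H = {3, 8, 13, 18, 23, 28, 33}
4 + H = {4, 9, 14, 19, 24, 29, 34}

Cosets: 0+H={0,5,10,15,20,25,30}; 1+H={1,6,11,16,21,26,31}; 2+H={2,7,12,17,22,27,32}; 3+H={3,8,13,18,23,28,33}; 4+H={4,9,14,19,24,29,34}


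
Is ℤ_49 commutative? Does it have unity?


ℤ_49 is a commutative ring with unity 1; 49 = 7×7 is composite, so 7·7 ≡ 0 gives zero divisors (not an integral domain)
Commutative: Yes
Integral domain: No
Has unity: Yes

ℤ_49: Commutative=Yes, Unity=Yes


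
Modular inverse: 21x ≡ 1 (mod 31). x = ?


Use the extended Euclidean algorithm to write 1 = 21·s + 31·t; then s mod 31 is the inverse.
Euclidean algorithm:
  21 = 0·31 + 21
  31 = 1·21 + 10
  21 = 2·10 + 1
  10 = 10·1 + 0
gcd(21,31) = 1
Back-substitution gives: 21·(3) + 31·(-2) = 1
So 21⁻¹ ≡ 3 ≡ 3 (mod 31)
Check: 21 × 3 = 63 ≡ 1 (mod 31) ✓

21⁻¹ ≡ 3 (mod 31)


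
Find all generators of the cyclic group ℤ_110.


g generates ℤ_n iff gcd(g,n) = 1
Prime factors of 110: 2, 5, 11
Generators are g ∈ {1,...,109} not divisible by any of these primes.
Generators: {1, 3, 7, 9, 13, 17, 19, 21, 23, 27, 29, 31, 37, 39, 41, 43, 47, 49, 51, 53, 57, 59, 61, 63, 67, 69, 71, 73, 79, 81, 83, 87, 89, 91, 93, 97, 101, 103, 107, 109}
Number of generators = φ(110) = 40

Generators of ℤ_110 = {1, 3, 7, 9, 13, 17, 19, 21, 23, 27, 29, 31, 37, 39, 41, 43, 47, 49, 51, 53, 57, 59, 61, 63, 67, 69, 71, 73, 79, 81, 83, 87, 89, 91, 93, 97, 101, 103, 107, 109}


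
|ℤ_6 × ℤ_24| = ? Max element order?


|ℤ_6 × ℤ_24| = 6 × 24 = 144
Max element order = lcm(6,24) = 24
Cyclic? No (gcd=6)

|ℤ_6×ℤ_24| = 144, max element order = 24


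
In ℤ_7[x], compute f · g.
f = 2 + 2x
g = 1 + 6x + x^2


Expand and collect like terms; reduce coefficients mod 7:
x^0: 2·1 = 2 ≡ 2 (mod 7)
x^1: 2·6 + 2·1 = 14 ≡ 0 (mod 7)
x^2: 2·1 + 2·6 = 14 ≡ 0 (mod 7)
x^3: 2·1 = 2 ≡ 2 (mod 7)
Result: 2 + 2x^3

f · g = 2 + 2x^3
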